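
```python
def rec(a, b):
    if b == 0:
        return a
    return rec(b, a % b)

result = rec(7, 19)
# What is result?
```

rec(7, 19) -> rec(19, 7) -> rec(7, 5) -> rec(5, 2) -> rec(2, 1) -> rec(1, 0) -> 1

Answer: 1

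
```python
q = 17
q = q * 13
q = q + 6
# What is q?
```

Trace:
`q = 17` → q = 17
`q = q * 13` → q = 221
`q = q + 6` → q = 227
So q = 227

Answer: 227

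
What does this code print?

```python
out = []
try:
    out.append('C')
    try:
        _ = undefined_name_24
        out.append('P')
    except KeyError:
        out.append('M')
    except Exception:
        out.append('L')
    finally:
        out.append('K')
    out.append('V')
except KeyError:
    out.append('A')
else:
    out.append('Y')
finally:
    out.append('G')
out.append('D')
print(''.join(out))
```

Execution trace: 'C' (try body) → 'L' (inner except Exception) → 'K' (inner finally) → 'V' (try body, no exception) → 'Y' (else) → 'G' (finally) → 'D' (after the try/except). Output: CLKVYGD

Answer: CLKVYGD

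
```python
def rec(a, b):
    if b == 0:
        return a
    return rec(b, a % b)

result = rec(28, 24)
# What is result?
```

rec(28, 24) -> rec(24, 4) -> rec(4, 0) -> 4

Answer: 4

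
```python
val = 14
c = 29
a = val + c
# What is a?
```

Trace:
`val = 14` → val = 14
`c = 29` → c = 29
`a = val + c` → a = 43
So a = 43

Answer: 43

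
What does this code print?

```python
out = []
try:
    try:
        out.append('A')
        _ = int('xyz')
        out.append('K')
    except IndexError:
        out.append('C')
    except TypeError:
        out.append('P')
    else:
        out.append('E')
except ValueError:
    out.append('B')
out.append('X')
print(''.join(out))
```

Execution trace: 'A' (try body) → 'B' (outer except ValueError) → 'X' (after the try/except). Output: ABX

Answer: ABX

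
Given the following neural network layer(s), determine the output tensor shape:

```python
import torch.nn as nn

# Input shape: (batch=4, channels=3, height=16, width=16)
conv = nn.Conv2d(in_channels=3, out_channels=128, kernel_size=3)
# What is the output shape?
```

Input: (4, 3, 16, 16) -> Output: (4, 128, 14, 14)

Answer: (4, 128, 14, 14)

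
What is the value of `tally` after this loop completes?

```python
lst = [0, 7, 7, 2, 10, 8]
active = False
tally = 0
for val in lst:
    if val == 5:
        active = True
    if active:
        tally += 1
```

Count elements after first 5 in [0, 7, 7, 2, 10, 8]
`tally` takes the values: 0

Answer: 0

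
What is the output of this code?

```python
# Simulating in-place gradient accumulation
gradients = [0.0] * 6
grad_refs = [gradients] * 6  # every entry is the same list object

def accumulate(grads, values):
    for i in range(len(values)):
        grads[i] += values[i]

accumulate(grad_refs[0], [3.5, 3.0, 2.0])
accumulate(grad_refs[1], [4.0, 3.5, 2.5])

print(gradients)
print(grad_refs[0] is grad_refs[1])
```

Key concept: gradient accumulation aliasing.
Step by step:
`gradients = [0.0] * 6` → gradients = [0.0, 0.0, 0.0, 0.0, 0.0, 0.0]
`grad_refs = [gradients] * 6` → grad_refs = [[0.0, 0.0, 0.0, 0.0, 0.0, 0.0], [0.0, 0.0, 0.0, 0.0, 0.0, 0.0], [0.0, 0.0, 0.0, 0.0, 0.0, 0.0], [0.0, 0.0, 0.0, 0.0, 0.0, 0.0], [0.0, 0.0, 0.0, 0.0, 0.0, 0.0], [0.0, 0.0, 0.0, 0.0, 0.0, 0.0]]
`accumulate(grad_refs[0], [3.5, 3.0, 2.0])` → gradients = [3.5, 3.0, 2.0, 0.0, 0.0, 0.0]; grad_refs = [[3.5, 3.0, 2.0, 0.0, 0.0, 0.0], [3.5, 3.0, 2.0, 0.0, 0.0, 0.0], [3.5, 3.0, 2.0, 0.0, 0.0, 0.0], [3.5, 3.0, 2.0, 0.0, 0.0, 0.0], [3.5, 3.0, 2.0, 0.0, 0.0, 0.0], [3.5, 3.0, 2.0, 0.0, 0.0, 0.0]]
`accumulate(grad_refs[1], [4.0, 3.5, 2.5])` → gradients = [7.5, 6.5, 4.5, 0.0, 0.0, 0.0]; grad_refs = [[7.5, 6.5, 4.5, 0.0, 0.0, 0.0], [7.5, 6.5, 4.5, 0.0, 0.0, 0.0], [7.5, 6.5, 4.5, 0.0, 0.0, 0.0], [7.5, 6.5, 4.5, 0.0, 0.0, 0.0], [7.5, 6.5, 4.5, 0.0, 0.0, 0.0], [7.5, 6.5, 4.5, 0.0, 0.0, 0.0]]
`print(gradients)` → prints [7.5, 6.5, 4.5, 0.0, 0.0, 0.0]
`print(grad_refs[0] is grad_refs[1])` → prints True

Answer:
[7.5, 6.5, 4.5, 0.0, 0.0, 0.0]
True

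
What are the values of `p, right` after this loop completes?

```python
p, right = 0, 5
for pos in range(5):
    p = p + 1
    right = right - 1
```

p goes 0→5, right goes 5→0
`p, right` takes the values: (0, 5) → (1, 5) → (1, 4) → (2, 4) → (2, 3) → (3, 3) → (3, 2) → (4, 2) → (4, 1) → (5, 1) → (5, 0)

Answer: 5, 0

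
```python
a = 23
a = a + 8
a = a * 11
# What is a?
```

Trace:
`a = 23` → a = 23
`a = a + 8` → a = 31
`a = a * 11` → a = 341
So a = 341

Answer: 341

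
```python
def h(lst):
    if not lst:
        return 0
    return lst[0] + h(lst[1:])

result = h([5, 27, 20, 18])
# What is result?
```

5 + 27 + 20 + 18 + 0 = 70

Answer: 70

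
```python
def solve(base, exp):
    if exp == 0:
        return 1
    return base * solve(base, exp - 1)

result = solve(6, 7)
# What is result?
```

solve(6, 7) = 6 * 6 * 6 * 6 * 6 * 6 * 6 = 279936

Answer: 279936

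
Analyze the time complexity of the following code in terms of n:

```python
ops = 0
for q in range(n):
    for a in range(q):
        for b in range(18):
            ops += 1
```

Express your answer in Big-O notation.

Each loop level contributes: n × n × 1. Multiplying the contributions gives O(n^2).

Answer: O(n^2)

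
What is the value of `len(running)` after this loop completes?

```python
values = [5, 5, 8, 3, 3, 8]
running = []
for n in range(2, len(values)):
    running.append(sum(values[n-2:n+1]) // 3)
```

Number of 3-element averages
`running` takes the values: [] → [6] → [6, 5] → [6, 5, 4] → [6, 5, 4, 4]
So `len(running)` = 4

Answer: 4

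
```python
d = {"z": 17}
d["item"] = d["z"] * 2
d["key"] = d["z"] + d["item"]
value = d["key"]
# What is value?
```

Trace:
`d = {"z": 17}` → d = {'z': 17}
`d["item"] = d["z"] * 2` → d = {'z': 17, 'item': 34}
`d["key"] = d["z"] + d["item"]` → d = {'z': 17, 'item': 34, 'key': 51}
`value = d["key"]` → value = 51
So value = 51

Answer: 51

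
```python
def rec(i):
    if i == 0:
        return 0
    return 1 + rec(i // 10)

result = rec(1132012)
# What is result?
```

Count of digits of 1132012: 7

Answer: 7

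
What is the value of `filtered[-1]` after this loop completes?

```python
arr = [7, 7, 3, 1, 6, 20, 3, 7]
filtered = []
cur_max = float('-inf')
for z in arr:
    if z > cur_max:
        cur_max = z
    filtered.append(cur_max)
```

Running max ends at 20
`filtered` takes the values: [] → [7] → [7, 7] → [7, 7, 7] → [7, 7, 7, 7] → [7, 7, 7, 7, 7] → [7, 7, 7, 7, 7, 20] → [7, 7, 7, 7, 7, 20, 20] → [7, 7, 7, 7, 7, 20, 20, 20]
So `filtered[-1]` = 20

Answer: 20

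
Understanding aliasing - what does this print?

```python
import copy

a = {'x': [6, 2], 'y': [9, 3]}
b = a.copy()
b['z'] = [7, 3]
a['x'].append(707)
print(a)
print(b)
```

Key concept: shallow copy of dict with mutable values.
Step by step:
`a = {'x': [6, 2], 'y': [9, 3]}` → a = {'x': [6, 2], 'y': [9, 3]}
`b = a.copy()` → b = {'x': [6, 2], 'y': [9, 3]}
`b['z'] = [7, 3]` → b = {'x': [6, 2], 'y': [9, 3], 'z': [7, 3]}
`a['x'].append(707)` → a = {'x': [6, 2, 707], 'y': [9, 3]}; b = {'x': [6, 2, 707], 'y': [9, 3], 'z': [7, 3]}
`print(a)` → prints {'x': [6, 2, 707], 'y': [9, 3]}
`print(b)` → prints {'x': [6, 2, 707], 'y': [9, 3], 'z': [7, 3]}

Answer:
{'x': [6, 2, 707], 'y': [9, 3]}
{'x': [6, 2, 707], 'y': [9, 3], 'z': [7, 3]}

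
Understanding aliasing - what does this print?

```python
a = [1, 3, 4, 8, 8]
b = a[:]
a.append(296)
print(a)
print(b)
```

Key concept: slice [:] creates copy.
Step by step:
`a = [1, 3, 4, 8, 8]` → a = [1, 3, 4, 8, 8]
`b = a[:]` → b = [1, 3, 4, 8, 8]
`a.append(296)` → a = [1, 3, 4, 8, 8, 296]
`print(a)` → prints [1, 3, 4, 8, 8, 296]
`print(b)` → prints [1, 3, 4, 8, 8]

Answer:
[1, 3, 4, 8, 8, 296]
[1, 3, 4, 8, 8]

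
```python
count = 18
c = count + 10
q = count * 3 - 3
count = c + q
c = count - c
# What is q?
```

Trace:
`count = 18` → count = 18
`c = count + 10` → c = 28
`q = count * 3 - 3` → q = 51
`count = c + q` → count = 79
`c = count - c` → c = 51
So q = 51

Answer: 51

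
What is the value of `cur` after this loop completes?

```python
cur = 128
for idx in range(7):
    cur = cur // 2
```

Halve 7 times: 128 // 2^7 = 1
`cur` takes the values: 128 → 64 → 32 → 16 → 8 → 4 → 2 → 1

Answer: 1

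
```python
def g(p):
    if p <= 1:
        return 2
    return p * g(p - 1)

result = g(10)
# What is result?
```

g(10) = 10 * 9 * 8 * 7 * 6 * 5 * 4 * 3 * 2 * 2 = 7257600

Answer: 7257600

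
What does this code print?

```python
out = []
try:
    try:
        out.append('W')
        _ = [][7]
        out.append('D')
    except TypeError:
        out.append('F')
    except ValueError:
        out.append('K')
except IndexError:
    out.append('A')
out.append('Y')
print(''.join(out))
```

Execution trace: 'W' (try body) → 'A' (outer except IndexError) → 'Y' (after the try/except). Output: WAY

Answer: WAY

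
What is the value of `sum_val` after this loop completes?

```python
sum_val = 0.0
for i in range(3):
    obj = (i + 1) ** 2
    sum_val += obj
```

Sum of squared losses 1² + 2² + ... + 3²
`sum_val` takes the values: 0.0 → 1.0 → 5.0 → 14.0

Answer: 14.0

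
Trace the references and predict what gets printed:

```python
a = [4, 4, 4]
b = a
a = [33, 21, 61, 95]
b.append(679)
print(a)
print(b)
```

Key concept: rebinding vs mutation: a is rebound to a new list, b still points at the original.
Step by step:
`a = [4, 4, 4]` → a = [4, 4, 4]
`b = a` → b = [4, 4, 4] (same object as a)
`a = [33, 21, 61, 95]` → a = [33, 21, 61, 95]
`b.append(679)` → b = [4, 4, 4, 679]
`print(a)` → prints [33, 21, 61, 95]
`print(b)` → prints [4, 4, 4, 679]

Answer:
[33, 21, 61, 95]
[4, 4, 4, 679]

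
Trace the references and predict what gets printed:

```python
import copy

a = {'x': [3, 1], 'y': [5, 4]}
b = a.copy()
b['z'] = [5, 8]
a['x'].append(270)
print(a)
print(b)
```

Key concept: shallow copy of dict with mutable values.
Step by step:
`a = {'x': [3, 1], 'y': [5, 4]}` → a = {'x': [3, 1], 'y': [5, 4]}
`b = a.copy()` → b = {'x': [3, 1], 'y': [5, 4]}
`b['z'] = [5, 8]` → b = {'x': [3, 1], 'y': [5, 4], 'z': [5, 8]}
`a['x'].append(270)` → a = {'x': [3, 1, 270], 'y': [5, 4]}; b = {'x': [3, 1, 270], 'y': [5, 4], 'z': [5, 8]}
`print(a)` → prints {'x': [3, 1, 270], 'y': [5, 4]}
`print(b)` → prints {'x': [3, 1, 270], 'y': [5, 4], 'z': [5, 8]}

Answer:
{'x': [3, 1, 270], 'y': [5, 4]}
{'x': [3, 1, 270], 'y': [5, 4], 'z': [5, 8]}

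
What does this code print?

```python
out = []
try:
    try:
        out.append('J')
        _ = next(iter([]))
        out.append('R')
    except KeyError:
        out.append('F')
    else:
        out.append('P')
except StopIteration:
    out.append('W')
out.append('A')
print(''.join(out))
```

Execution trace: 'J' (inner try body) → 'W' (outer except StopIteration) → 'A' (after the try/except). Output: JWA

Answer: JWA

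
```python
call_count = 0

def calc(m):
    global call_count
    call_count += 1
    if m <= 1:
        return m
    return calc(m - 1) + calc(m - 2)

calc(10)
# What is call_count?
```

Calls(m) = 1 + Calls(m-1) + Calls(m-2); Calls(0)=Calls(1)=1. For m=10 this gives 177.

Answer: 177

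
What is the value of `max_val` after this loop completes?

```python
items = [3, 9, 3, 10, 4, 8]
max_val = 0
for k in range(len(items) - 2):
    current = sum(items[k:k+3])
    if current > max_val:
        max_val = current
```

Max sum of 3-element window in [3, 9, 3, 10, 4, 8]
`max_val` takes the values: 0 → 15 → 22

Answer: 22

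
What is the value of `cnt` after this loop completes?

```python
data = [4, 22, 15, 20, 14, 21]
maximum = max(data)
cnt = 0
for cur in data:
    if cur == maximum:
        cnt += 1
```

Count of max value 22 in [4, 22, 15, 20, 14, 21]
`cnt` takes the values: 0 → 1

Answer: 1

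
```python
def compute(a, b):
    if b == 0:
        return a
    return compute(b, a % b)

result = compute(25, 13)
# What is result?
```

compute(25, 13) -> compute(13, 12) -> compute(12, 1) -> compute(1, 0) -> 1

Answer: 1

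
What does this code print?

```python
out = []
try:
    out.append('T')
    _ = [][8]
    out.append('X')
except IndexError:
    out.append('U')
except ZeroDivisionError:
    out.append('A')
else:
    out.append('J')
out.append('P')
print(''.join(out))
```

Execution trace: 'T' (try body) → 'U' (except IndexError) → 'P' (after the try/except). Output: TUP

Answer: TUP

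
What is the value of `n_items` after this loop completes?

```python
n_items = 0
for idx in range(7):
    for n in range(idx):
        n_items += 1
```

Triangle number: 0+1+2+...+6
`n_items` takes the values: 0 → 1 → 2 → 3 → 4 → 5 → 6 → 7 → 8 → 9 → 10 → 11 → 12 → 13 → 14 → 15 → 16 → 17 → 18 → 19 → 20 → 21

Answer: 21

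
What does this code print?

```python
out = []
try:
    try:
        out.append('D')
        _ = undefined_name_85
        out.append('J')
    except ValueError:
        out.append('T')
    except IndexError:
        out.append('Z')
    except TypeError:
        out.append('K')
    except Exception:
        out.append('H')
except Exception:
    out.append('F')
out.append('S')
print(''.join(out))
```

Execution trace: 'D' (inner try body) → 'H' (inner except Exception) → 'S' (after the try/except). Output: DHS

Answer: DHS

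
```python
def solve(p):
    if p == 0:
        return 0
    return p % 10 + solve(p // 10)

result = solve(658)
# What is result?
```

Sum of digits of 658: 8 + 5 + 6 = 19

Answer: 19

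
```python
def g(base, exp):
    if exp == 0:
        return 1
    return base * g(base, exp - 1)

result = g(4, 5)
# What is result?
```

g(4, 5) = 4 * 4 * 4 * 4 * 4 = 1024

Answer: 1024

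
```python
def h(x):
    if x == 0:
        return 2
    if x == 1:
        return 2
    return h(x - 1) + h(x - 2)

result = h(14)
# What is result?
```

Build up from base cases: h(0)=2, h(1)=2, h(2)=4, h(3)=6, h(4)=10, h(5)=16, h(6)=26, ..., h(14)=1220

Answer: 1220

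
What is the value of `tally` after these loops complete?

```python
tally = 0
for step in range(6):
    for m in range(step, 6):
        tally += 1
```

Upper triangle: 6 + 5 + ... + 1
`tally` takes the values: 0 → 1 → 2 → 3 → 4 → 5 → 6 → 7 → 8 → 9 → 10 → 11 → 12 → 13 → 14 → 15 → 16 → 17 → 18 → 19 → 20 → 21

Answer: 21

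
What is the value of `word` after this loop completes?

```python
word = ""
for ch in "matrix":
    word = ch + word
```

Reverse 'matrix'
`word` takes the values: "" → "m" → "am" → "tam" → "rtam" → "irtam" → "xirtam"

Answer: "xirtam"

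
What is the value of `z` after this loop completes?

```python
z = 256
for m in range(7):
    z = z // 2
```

Halve 7 times: 256 // 2^7 = 2
`z` takes the values: 256 → 128 → 64 → 32 → 16 → 8 → 4 → 2

Answer: 2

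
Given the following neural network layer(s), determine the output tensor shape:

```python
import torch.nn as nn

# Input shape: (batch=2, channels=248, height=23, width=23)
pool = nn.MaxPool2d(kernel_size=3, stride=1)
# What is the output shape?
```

Input: (2, 248, 23, 23) -> Output: (2, 248, 21, 21)

Answer: (2, 248, 21, 21)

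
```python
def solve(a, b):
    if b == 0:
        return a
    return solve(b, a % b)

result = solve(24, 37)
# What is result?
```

solve(24, 37) -> solve(37, 24) -> solve(24, 13) -> solve(13, 11) -> solve(11, 2) -> solve(2, 1) -> solve(1, 0) -> 1

Answer: 1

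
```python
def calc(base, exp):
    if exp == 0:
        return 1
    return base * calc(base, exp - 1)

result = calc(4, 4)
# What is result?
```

calc(4, 4) = 4 * 4 * 4 * 4 = 256

Answer: 256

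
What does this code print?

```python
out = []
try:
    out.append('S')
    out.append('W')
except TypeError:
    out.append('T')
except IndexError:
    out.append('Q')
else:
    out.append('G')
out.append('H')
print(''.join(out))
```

Execution trace: 'S' (try body) → 'W' (try body, no exception) → 'G' (else) → 'H' (after the try/except). Output: SWGH

Answer: SWGH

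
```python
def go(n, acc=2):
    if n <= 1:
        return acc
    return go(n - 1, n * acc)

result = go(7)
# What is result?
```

Accumulator trace (n, acc): (7, 2) -> (6, 14) -> (5, 84) -> (4, 420) -> (3, 1680) -> (2, 5040) -> (1, 10080) -> return 10080

Answer: 10080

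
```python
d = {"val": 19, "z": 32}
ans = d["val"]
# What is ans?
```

Trace:
`d = {"val": 19, "z": 32}` → d = {'val': 19, 'z': 32}
`ans = d["val"]` → ans = 19
So ans = 19

Answer: 19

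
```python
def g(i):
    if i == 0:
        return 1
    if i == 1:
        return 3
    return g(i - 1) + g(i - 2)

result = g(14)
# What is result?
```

Build up from base cases: g(0)=1, g(1)=3, g(2)=4, g(3)=7, g(4)=11, g(5)=18, g(6)=29, ..., g(14)=1364

Answer: 1364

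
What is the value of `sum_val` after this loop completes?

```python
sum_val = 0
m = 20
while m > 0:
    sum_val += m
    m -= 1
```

Sum 20 down to 1
`sum_val` takes the values: 0 → 20 → 39 → 57 → 74 → 90 → 105 → 119 → 132 → 144 → 155 → 165 → 174 → 182 → 189 → 195 → 200 → 204 → 207 → 209 → 210

Answer: 210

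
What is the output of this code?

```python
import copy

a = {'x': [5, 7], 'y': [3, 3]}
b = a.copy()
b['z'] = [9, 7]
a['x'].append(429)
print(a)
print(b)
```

Key concept: shallow copy of dict with mutable values.
Step by step:
`a = {'x': [5, 7], 'y': [3, 3]}` → a = {'x': [5, 7], 'y': [3, 3]}
`b = a.copy()` → b = {'x': [5, 7], 'y': [3, 3]}
`b['z'] = [9, 7]` → b = {'x': [5, 7], 'y': [3, 3], 'z': [9, 7]}
`a['x'].append(429)` → a = {'x': [5, 7, 429], 'y': [3, 3]}; b = {'x': [5, 7, 429], 'y': [3, 3], 'z': [9, 7]}
`print(a)` → prints {'x': [5, 7, 429], 'y': [3, 3]}
`print(b)` → prints {'x': [5, 7, 429], 'y': [3, 3], 'z': [9, 7]}

Answer:
{'x': [5, 7, 429], 'y': [3, 3]}
{'x': [5, 7, 429], 'y': [3, 3], 'z': [9, 7]}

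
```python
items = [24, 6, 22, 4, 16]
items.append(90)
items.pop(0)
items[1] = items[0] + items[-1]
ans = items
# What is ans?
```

Trace:
`items = [24, 6, 22, 4, 16]` → items = [24, 6, 22, 4, 16]
`items.append(90)` → items = [24, 6, 22, 4, 16, 90]
`items.pop(0)` → items = [6, 22, 4, 16, 90]
`items[1] = items[0] + items[-1]` → items = [6, 96, 4, 16, 90]
`ans = items` → ans = [6, 96, 4, 16, 90]
So ans = [6, 96, 4, 16, 90]

Answer: [6, 96, 4, 16, 90]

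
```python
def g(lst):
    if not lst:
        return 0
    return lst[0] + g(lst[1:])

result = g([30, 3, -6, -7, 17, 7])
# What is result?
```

30 + 3 + (-6) + (-7) + 17 + 7 + 0 = 44

Answer: 44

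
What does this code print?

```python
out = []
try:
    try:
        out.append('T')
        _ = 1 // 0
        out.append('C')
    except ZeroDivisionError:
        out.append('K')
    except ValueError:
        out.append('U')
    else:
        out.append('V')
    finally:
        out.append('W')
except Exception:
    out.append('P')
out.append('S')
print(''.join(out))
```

Execution trace: 'T' (inner try body) → 'K' (inner except ZeroDivisionError) → 'W' (inner finally) → 'S' (after the try/except). Output: TKWS

Answer: TKWS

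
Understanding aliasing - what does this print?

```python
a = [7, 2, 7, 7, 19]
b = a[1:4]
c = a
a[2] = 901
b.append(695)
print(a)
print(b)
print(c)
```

Key concept: slice vs alias.
Step by step:
`a = [7, 2, 7, 7, 19]` → a = [7, 2, 7, 7, 19]
`b = a[1:4]` → b = [2, 7, 7]
`c = a` → c = [7, 2, 7, 7, 19] (same object as a)
`a[2] = 901` → a = [7, 2, 901, 7, 19] (same object as c); c = [7, 2, 901, 7, 19] (same object as a)
`b.append(695)` → b = [2, 7, 7, 695]
`print(a)` → prints [7, 2, 901, 7, 19]
`print(b)` → prints [2, 7, 7, 695]
`print(c)` → prints [7, 2, 901, 7, 19]

Answer:
[7, 2, 901, 7, 19]
[2, 7, 7, 695]
[7, 2, 901, 7, 19]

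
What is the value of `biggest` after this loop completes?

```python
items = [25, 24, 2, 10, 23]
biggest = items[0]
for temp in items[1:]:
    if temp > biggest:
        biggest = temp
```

Maximum of [25, 24, 2, 10, 23]
`biggest` takes the values: 25

Answer: 25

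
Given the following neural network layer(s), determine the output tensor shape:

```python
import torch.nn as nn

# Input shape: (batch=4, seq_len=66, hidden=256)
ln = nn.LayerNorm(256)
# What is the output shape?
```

Input: (4, 66, 256) -> Output: (4, 66, 256)

Answer: (4, 66, 256)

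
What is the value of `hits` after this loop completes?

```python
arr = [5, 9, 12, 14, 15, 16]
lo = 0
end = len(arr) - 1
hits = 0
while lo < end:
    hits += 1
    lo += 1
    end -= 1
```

Iterations until pointers meet (list length 6)
`hits` takes the values: 0 → 1 → 2 → 3

Answer: 3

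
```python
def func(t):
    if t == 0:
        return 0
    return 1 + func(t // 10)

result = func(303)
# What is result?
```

Count of digits of 303: 3

Answer: 3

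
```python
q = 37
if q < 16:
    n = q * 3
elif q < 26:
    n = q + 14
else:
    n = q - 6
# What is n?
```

Trace:
`q = 37` → q = 37
`if q < 16: ...` → q < 16 is False, q < 26 is False, take else branch → n = 31
So n = 31

Answer: 31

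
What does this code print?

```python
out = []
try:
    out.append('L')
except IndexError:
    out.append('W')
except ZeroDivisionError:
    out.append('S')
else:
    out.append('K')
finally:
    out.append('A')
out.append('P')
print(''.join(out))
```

Execution trace: 'L' (try body, no exception) → 'K' (else) → 'A' (finally) → 'P' (after the try/except). Output: LKAP

Answer: LKAP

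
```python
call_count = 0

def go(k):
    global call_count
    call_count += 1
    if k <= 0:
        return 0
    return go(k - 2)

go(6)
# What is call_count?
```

Linear recursion stepping by 2: 4 calls from k=6 down to ≤0.

Answer: 4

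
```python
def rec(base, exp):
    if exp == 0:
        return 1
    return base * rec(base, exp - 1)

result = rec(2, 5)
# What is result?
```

rec(2, 5) = 2 * 2 * 2 * 2 * 2 = 32

Answer: 32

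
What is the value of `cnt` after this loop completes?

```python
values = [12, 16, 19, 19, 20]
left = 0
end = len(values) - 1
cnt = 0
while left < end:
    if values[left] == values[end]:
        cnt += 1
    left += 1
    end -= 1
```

Count matching pairs from ends
`cnt` takes the values: 0

Answer: 0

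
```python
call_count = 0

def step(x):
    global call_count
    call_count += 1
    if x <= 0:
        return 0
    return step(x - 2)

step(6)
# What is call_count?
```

Linear recursion stepping by 2: 4 calls from x=6 down to ≤0.

Answer: 4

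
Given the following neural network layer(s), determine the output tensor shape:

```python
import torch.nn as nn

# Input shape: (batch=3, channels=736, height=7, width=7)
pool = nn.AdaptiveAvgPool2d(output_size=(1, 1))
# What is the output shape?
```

Input: (3, 736, 7, 7) -> Output: (3, 736, 1, 1)

Answer: (3, 736, 1, 1)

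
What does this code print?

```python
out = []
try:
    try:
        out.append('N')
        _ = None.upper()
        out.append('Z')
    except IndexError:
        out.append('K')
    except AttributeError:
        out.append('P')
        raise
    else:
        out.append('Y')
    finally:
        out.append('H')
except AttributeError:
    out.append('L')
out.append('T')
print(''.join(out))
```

Execution trace: 'N' (inner try body) → 'P' (inner except AttributeError) → 'H' (inner finally) → 'L' (outer except AttributeError) → 'T' (after the try/except). Output: NPHLT

Answer: NPHLT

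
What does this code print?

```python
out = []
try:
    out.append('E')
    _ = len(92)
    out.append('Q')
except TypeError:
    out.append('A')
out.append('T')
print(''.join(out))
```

Execution trace: 'E' (try body) → 'A' (except TypeError) → 'T' (after the try/except). Output: EAT

Answer: EAT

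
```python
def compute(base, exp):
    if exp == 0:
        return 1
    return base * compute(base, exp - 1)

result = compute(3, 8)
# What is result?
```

compute(3, 8) = 3 * 3 * 3 * 3 * 3 * 3 * 3 * 3 = 6561

Answer: 6561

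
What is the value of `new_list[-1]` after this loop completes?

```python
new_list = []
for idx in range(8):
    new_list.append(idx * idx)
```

Last element of squares 0 to 7
`new_list` takes the values: [] → [0] → [0, 1] → [0, 1, 4] → [0, 1, 4, 9] → [0, 1, 4, 9, 16] → [0, 1, 4, 9, 16, 25] → [0, 1, 4, 9, 16, 25, 36] → [0, 1, 4, 9, 16, 25, 36, 49]
So `new_list[-1]` = 49

Answer: 49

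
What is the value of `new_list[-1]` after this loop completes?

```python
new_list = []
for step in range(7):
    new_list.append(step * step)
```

Last element of squares 0 to 6
`new_list` takes the values: [] → [0] → [0, 1] → [0, 1, 4] → [0, 1, 4, 9] → [0, 1, 4, 9, 16] → [0, 1, 4, 9, 16, 25] → [0, 1, 4, 9, 16, 25, 36]
So `new_list[-1]` = 36

Answer: 36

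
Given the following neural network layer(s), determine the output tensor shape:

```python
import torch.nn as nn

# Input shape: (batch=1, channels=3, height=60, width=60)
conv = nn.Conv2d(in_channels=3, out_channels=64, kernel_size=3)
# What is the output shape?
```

Input: (1, 3, 60, 60) -> Output: (1, 64, 58, 58)

Answer: (1, 64, 58, 58)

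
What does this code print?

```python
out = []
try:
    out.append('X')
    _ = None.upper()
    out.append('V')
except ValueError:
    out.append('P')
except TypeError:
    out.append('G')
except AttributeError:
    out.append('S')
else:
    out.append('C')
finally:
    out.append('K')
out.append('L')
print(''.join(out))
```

Execution trace: 'X' (try body) → 'S' (except AttributeError) → 'K' (finally) → 'L' (after the try/except). Output: XSKL

Answer: XSKL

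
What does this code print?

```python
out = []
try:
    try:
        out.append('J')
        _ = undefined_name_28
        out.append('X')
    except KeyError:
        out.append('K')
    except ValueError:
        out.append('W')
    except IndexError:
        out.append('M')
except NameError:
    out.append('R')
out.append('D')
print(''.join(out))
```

Execution trace: 'J' (try body) → 'R' (outer except NameError) → 'D' (after the try/except). Output: JRD

Answer: JRD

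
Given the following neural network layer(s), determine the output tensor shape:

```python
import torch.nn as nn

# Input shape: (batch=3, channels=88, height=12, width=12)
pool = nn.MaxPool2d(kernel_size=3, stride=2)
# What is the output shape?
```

Input: (3, 88, 12, 12) -> Output: (3, 88, 5, 5)

Answer: (3, 88, 5, 5)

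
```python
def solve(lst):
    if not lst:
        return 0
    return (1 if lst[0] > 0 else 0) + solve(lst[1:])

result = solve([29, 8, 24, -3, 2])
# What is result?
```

Count of positive elements in [29, 8, 24, -3, 2] = 4

Answer: 4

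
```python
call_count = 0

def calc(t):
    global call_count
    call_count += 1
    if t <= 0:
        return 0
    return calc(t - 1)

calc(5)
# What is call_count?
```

Linear recursion stepping by 1: 6 calls from t=5 down to ≤0.

Answer: 6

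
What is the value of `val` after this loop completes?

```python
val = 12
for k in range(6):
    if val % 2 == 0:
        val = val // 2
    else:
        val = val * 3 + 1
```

Collatz-style transformation from 12
`val` takes the values: 12 → 6 → 3 → 10 → 5 → 16 → 8

Answer: 8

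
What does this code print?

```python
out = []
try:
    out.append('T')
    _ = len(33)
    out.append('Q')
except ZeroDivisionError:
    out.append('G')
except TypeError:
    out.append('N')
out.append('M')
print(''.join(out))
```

Execution trace: 'T' (try body) → 'N' (except TypeError) → 'M' (after the try/except). Output: TNM

Answer: TNM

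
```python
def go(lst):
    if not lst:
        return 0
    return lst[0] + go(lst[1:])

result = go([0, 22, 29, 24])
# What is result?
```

0 + 22 + 29 + 24 + 0 = 75

Answer: 75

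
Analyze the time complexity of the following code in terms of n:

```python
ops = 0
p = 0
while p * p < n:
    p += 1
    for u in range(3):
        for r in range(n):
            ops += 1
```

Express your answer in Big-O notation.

Each loop level contributes: √n × 1 × n. Multiplying the contributions gives O(n√n).

Answer: O(n√n)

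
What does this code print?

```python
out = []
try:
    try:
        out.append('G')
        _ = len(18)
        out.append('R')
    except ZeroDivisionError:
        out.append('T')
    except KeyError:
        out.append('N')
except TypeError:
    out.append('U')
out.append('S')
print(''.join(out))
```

Execution trace: 'G' (inner try body) → 'U' (outer except TypeError) → 'S' (after the try/except). Output: GUS

Answer: GUS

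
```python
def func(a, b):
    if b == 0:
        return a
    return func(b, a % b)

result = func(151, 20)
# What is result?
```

func(151, 20) -> func(20, 11) -> func(11, 9) -> func(9, 2) -> func(2, 1) -> func(1, 0) -> 1

Answer: 1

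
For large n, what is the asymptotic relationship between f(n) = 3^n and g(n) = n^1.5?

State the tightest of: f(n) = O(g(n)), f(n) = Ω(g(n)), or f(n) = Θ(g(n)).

3^n vs n^1.5: f(n) = Ω(g(n)) but not O(g(n)) — 3^n grows strictly faster than n^1.5.

Answer: f(n) = Ω(g(n)) but not O(g(n)) — 3^n grows strictly faster than n^1.5.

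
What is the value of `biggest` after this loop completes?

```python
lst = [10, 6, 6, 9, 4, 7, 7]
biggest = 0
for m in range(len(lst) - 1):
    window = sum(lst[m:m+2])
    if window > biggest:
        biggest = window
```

Max sum of 2-element window in [10, 6, 6, 9, 4, 7, 7]
`biggest` takes the values: 0 → 16

Answer: 16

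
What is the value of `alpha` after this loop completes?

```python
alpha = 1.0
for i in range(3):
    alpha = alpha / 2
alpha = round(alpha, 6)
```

Halving LR 3 times: 1 / 2^3
`alpha` takes the values: 1.0 → 0.5 → 0.25 → 0.125

Answer: 0.125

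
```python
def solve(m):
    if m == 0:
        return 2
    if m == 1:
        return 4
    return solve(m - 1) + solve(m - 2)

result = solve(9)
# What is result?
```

Build up from base cases: solve(0)=2, solve(1)=4, solve(2)=6, solve(3)=10, solve(4)=16, solve(5)=26, solve(6)=42, ..., solve(9)=178

Answer: 178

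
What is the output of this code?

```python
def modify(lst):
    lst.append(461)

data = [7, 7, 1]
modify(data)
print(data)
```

Key concept: function modifies passed list.
Step by step:
`data = [7, 7, 1]` → data = [7, 7, 1]
`modify(data)` → data = [7, 7, 1, 461]
`print(data)` → prints [7, 7, 1, 461]

Answer: [7, 7, 1, 461]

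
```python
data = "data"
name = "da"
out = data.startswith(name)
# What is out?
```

Trace:
`data = "data"` → data = 'data'
`name = "da"` → name = 'da'
`out = data.startswith(name)` → out = True
So out = True

Answer: True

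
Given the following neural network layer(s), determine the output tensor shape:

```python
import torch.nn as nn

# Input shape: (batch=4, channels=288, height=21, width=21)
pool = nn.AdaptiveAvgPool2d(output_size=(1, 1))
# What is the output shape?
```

Input: (4, 288, 21, 21) -> Output: (4, 288, 1, 1)

Answer: (4, 288, 1, 1)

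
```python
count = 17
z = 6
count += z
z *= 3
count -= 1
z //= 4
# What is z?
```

Trace:
`count = 17` → count = 17
`z = 6` → z = 6
`count += z` → count = 23
`z *= 3` → z = 18
`count -= 1` → count = 22
`z //= 4` → z = 4
So z = 4

Answer: 4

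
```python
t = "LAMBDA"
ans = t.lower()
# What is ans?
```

Trace:
`t = "LAMBDA"` → t = 'LAMBDA'
`ans = t.lower()` → ans = 'lambda'
So ans = 'lambda'

Answer: 'lambda'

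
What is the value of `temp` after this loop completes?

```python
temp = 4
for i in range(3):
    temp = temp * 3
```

Multiply by 3, 3 times: 4 * 3^3 = 108
`temp` takes the values: 4 → 12 → 36 → 108

Answer: 108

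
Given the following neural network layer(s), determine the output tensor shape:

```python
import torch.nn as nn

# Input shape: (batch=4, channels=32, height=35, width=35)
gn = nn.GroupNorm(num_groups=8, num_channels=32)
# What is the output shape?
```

Input: (4, 32, 35, 35) -> Output: (4, 32, 35, 35)

Answer: (4, 32, 35, 35)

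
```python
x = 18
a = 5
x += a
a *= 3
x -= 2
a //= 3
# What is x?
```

Trace:
`x = 18` → x = 18
`a = 5` → a = 5
`x += a` → x = 23
`a *= 3` → a = 15
`x -= 2` → x = 21
`a //= 3` → a = 5
So x = 21

Answer: 21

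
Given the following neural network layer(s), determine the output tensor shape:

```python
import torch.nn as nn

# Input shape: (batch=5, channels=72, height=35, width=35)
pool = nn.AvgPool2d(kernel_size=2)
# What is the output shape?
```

Input: (5, 72, 35, 35) -> Output: (5, 72, 17, 17)

Answer: (5, 72, 17, 17)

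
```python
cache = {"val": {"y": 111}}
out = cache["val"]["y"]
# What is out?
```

Trace:
`cache = {"val": {"y": 111}}` → cache = {'val': {'y': 111}}
`out = cache["val"]["y"]` → out = 111
So out = 111

Answer: 111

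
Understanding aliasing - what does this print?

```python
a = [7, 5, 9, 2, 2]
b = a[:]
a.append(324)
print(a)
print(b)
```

Key concept: slice [:] creates copy.
Step by step:
`a = [7, 5, 9, 2, 2]` → a = [7, 5, 9, 2, 2]
`b = a[:]` → b = [7, 5, 9, 2, 2]
`a.append(324)` → a = [7, 5, 9, 2, 2, 324]
`print(a)` → prints [7, 5, 9, 2, 2, 324]
`print(b)` → prints [7, 5, 9, 2, 2]

Answer:
[7, 5, 9, 2, 2, 324]
[7, 5, 9, 2, 2]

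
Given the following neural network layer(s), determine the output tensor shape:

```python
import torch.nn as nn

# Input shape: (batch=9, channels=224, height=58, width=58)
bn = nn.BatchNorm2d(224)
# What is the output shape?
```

Input: (9, 224, 58, 58) -> Output: (9, 224, 58, 58)

Answer: (9, 224, 58, 58)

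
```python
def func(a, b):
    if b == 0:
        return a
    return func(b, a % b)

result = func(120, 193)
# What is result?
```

func(120, 193) -> func(193, 120) -> func(120, 73) -> func(73, 47) -> func(47, 26) -> func(26, 21) -> func(21, 5) -> func(5, 1) -> func(1, 0) -> 1

Answer: 1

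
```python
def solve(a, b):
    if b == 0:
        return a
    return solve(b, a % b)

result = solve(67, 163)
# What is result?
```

solve(67, 163) -> solve(163, 67) -> solve(67, 29) -> solve(29, 9) -> solve(9, 2) -> solve(2, 1) -> solve(1, 0) -> 1

Answer: 1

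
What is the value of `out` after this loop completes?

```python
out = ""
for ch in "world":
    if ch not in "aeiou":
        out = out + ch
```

Remove vowels from 'world'
`out` takes the values: "" → "w" → "wr" → "wrl" → "wrld"

Answer: "wrld"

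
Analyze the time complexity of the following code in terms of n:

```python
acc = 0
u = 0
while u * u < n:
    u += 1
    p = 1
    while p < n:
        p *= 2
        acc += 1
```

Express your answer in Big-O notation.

Each loop level contributes: √n × log n. Multiplying the contributions gives O(√n log n).

Answer: O(√n log n)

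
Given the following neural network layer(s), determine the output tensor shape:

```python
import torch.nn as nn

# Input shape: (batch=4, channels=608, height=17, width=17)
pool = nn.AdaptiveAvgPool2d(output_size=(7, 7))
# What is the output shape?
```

Input: (4, 608, 17, 17) -> Output: (4, 608, 7, 7)

Answer: (4, 608, 7, 7)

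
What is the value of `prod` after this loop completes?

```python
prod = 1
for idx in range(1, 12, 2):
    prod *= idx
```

Product of 1, 3, 5, ... up to 11
`prod` takes the values: 1 → 3 → 15 → 105 → 945 → 10395

Answer: 10395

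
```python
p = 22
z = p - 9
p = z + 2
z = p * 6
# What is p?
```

Trace:
`p = 22` → p = 22
`z = p - 9` → z = 13
`p = z + 2` → p = 15
`z = p * 6` → z = 90
So p = 15

Answer: 15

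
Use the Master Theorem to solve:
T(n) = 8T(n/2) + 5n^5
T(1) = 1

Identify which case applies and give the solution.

a=8, b=2, f(n)=5n^5. log_2(8) = 3. Since c=5 > 3 and the regularity condition holds (8(n/2)^5 = (8/2^5)n^5 with 8/2^5 < 1), Case 3 applies: T(n) = Θ(f(n)) = O(n^5).

Answer: O(n^5) - Case 3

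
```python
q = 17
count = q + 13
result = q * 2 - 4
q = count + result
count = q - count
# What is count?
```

Trace:
`q = 17` → q = 17
`count = q + 13` → count = 30
`result = q * 2 - 4` → result = 30
`q = count + result` → q = 60
`count = q - count` → count = 30
So count = 30

Answer: 30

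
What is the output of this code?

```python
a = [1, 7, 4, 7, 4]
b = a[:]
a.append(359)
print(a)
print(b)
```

Key concept: slice [:] creates copy.
Step by step:
`a = [1, 7, 4, 7, 4]` → a = [1, 7, 4, 7, 4]
`b = a[:]` → b = [1, 7, 4, 7, 4]
`a.append(359)` → a = [1, 7, 4, 7, 4, 359]
`print(a)` → prints [1, 7, 4, 7, 4, 359]
`print(b)` → prints [1, 7, 4, 7, 4]

Answer:
[1, 7, 4, 7, 4, 359]
[1, 7, 4, 7, 4]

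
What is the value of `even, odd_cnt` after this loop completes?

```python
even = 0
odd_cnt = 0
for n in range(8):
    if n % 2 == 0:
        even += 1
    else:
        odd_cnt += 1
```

Count evens and odds in range(8)
`even, odd_cnt` takes the values: (0, 0) → (1, 0) → (1, 1) → (2, 1) → (2, 2) → (3, 2) → (3, 3) → (4, 3) → (4, 4)

Answer: 4, 4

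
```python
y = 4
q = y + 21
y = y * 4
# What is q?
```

Trace:
`y = 4` → y = 4
`q = y + 21` → q = 25
`y = y * 4` → y = 16
So q = 25

Answer: 25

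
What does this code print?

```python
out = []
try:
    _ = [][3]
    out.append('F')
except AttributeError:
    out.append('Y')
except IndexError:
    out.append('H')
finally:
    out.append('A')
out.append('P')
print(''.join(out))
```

Execution trace: 'H' (except IndexError) → 'A' (finally) → 'P' (after the try/except). Output: HAP

Answer: HAP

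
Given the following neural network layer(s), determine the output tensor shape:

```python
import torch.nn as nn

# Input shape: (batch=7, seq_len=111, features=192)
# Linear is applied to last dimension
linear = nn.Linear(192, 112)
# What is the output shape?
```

Input: (7, 111, 192) -> Output: (7, 111, 112)

Answer: (7, 111, 112)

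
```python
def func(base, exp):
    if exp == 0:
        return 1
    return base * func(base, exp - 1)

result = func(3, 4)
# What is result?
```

func(3, 4) = 3 * 3 * 3 * 3 = 81

Answer: 81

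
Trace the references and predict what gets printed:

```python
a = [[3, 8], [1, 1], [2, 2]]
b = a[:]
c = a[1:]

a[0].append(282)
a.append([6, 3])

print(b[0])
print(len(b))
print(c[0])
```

Key concept: slice with nested mutation.
Step by step:
`a = [[3, 8], [1, 1], [2, 2]]` → a = [[3, 8], [1, 1], [2, 2]]
`b = a[:]` → b = [[3, 8], [1, 1], [2, 2]]
`c = a[1:]` → c = [[1, 1], [2, 2]]
`a[0].append(282)` → a = [[3, 8, 282], [1, 1], [2, 2]]; b = [[3, 8, 282], [1, 1], [2, 2]]
`a.append([6, 3])` → a = [[3, 8, 282], [1, 1], [2, 2], [6, 3]]
`print(b[0])` → prints [3, 8, 282]
`print(len(b))` → prints 3
`print(c[0])` → prints [1, 1]

Answer:
[3, 8, 282]
3
[1, 1]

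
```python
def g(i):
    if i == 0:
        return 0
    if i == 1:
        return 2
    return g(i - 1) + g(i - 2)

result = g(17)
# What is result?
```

Build up from base cases: g(0)=0, g(1)=2, g(2)=2, g(3)=4, g(4)=6, g(5)=10, g(6)=16, ..., g(17)=3194

Answer: 3194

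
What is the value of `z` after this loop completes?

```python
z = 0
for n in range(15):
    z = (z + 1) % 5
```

Increment mod 5, 15 times = 0
`z` takes the values: 0 → 1 → 2 → 3 → 4 → 0 → 1 → 2 → 3 → 4 → 0 → 1 → 2 → 3 → 4 → 0

Answer: 0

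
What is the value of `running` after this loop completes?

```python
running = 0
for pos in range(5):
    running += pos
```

Sum of 0 to 4 = 10
`running` takes the values: 0 → 1 → 3 → 6 → 10

Answer: 10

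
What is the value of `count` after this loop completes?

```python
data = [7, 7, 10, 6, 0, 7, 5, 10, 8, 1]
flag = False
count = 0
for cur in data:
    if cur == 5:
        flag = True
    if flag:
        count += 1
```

Count elements after first 5 in [7, 7, 10, 6, 0, 7, 5, 10, 8, 1]
`count` takes the values: 0 → 1 → 2 → 3 → 4

Answer: 4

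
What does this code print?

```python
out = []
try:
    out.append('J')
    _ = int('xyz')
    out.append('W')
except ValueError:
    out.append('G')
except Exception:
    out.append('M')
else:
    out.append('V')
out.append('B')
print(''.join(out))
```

Execution trace: 'J' (try body) → 'G' (except ValueError) → 'B' (after the try/except). Output: JGB

Answer: JGB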